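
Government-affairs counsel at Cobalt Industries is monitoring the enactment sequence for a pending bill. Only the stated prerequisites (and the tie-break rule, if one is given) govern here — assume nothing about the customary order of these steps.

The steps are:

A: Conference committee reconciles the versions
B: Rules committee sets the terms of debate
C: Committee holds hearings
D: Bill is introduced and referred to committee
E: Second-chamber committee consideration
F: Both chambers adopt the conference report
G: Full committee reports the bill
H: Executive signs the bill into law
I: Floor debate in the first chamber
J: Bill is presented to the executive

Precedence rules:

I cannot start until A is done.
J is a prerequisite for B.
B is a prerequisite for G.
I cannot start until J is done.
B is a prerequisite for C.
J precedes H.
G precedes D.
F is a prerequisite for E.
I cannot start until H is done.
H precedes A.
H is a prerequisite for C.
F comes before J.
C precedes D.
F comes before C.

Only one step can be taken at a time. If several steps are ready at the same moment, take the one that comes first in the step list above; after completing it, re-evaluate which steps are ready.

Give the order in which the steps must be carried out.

F → E → J → B → G → H → A → C → D → I

F has no prerequisites → F first.
E and J are both available; E is listed earlier → E.
J needed F, now all done → J.
Ready: B and H. B is listed earlier → B.
G now also ready, so the ready set is {G, H}; G is listed earlier → G.
H needed J, now all done → H.
Ready: A and C. A is listed earlier → A.
C and I are both available; C is listed earlier → C.
D now also ready, so the ready set is {D, I}; D is listed earlier → D.
Next only I has its prerequisites met → I.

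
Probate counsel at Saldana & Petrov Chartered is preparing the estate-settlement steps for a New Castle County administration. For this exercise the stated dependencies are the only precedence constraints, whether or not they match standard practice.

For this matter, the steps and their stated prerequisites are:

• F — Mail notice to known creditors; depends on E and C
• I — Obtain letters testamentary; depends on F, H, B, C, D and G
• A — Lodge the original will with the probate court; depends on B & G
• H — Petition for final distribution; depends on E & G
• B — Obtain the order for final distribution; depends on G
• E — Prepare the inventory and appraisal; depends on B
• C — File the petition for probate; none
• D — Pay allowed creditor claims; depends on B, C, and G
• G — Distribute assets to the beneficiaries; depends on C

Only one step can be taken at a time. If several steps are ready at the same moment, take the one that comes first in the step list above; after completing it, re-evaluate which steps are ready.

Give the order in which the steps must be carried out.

C, G, B, A, E, F, H, D, I

C is the only step with nothing outstanding, so it goes first.
G needed C, now all done → G.
B needed G, now all done → B.
Ready: A, E and D. A is listed earlier → A.
Now E and D have their prerequisites met. E is listed earlier, so E next.
F and H now also ready, so the ready set is {F, H, D}; F is listed earlier → F.
Ready: H and D. H is listed earlier → H.
That leaves D as the only ready step → D.
Next only I has its prerequisites met → I.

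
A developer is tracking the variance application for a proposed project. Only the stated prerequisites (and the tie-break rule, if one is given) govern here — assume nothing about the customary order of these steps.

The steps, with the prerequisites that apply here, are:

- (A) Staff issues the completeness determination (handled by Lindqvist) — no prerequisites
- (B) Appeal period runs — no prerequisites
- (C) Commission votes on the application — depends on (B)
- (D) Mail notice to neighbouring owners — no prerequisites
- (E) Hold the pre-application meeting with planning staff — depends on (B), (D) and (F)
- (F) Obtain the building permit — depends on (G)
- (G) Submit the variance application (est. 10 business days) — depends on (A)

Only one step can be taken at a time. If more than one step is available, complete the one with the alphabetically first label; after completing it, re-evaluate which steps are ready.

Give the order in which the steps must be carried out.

(A), (B) and (D) have no prerequisites; (A) has the earlier label, so (A) is first.
(B), (D) and (G) are all available; (B) has the earlier label → (B).
Ready: (C), (D) and (G). (C) has the earlier label → (C).
Ready: (D) and (G). (D) has the earlier label → (D).
(G) needed (A), now all done → (G).
Next only (F) has its prerequisites met → (F).
(E) is the only step now ready → (E).

(A) → (B) → (C) → (D) → (G) → (F) → (E)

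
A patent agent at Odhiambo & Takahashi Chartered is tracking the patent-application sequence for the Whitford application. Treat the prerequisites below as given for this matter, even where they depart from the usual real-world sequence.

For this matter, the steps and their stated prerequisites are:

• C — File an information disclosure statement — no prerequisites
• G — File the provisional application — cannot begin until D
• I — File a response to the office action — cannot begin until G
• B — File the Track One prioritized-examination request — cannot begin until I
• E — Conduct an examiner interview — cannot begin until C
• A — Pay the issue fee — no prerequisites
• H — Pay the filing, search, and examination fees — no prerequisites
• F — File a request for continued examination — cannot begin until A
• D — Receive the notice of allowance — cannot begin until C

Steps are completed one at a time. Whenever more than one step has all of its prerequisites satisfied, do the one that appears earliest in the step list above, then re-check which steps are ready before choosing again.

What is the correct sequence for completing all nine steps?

C, E, A, H, F, D, G, I, B

C, A and H have no prerequisites; C is listed earlier, so C is first.
E and D now also ready, so the ready set is {E, A, H, D}; E is listed earlier → E.
A, H and D are all available; A is listed earlier → A.
F now also ready, so the ready set is {H, F, D}; H is listed earlier → H.
Now F and D have their prerequisites met. F is listed earlier, so F next.
D needed C, now all done → D.
G is the only step now ready → G.
Next only I has its prerequisites met → I.
Next only B has its prerequisites met → B.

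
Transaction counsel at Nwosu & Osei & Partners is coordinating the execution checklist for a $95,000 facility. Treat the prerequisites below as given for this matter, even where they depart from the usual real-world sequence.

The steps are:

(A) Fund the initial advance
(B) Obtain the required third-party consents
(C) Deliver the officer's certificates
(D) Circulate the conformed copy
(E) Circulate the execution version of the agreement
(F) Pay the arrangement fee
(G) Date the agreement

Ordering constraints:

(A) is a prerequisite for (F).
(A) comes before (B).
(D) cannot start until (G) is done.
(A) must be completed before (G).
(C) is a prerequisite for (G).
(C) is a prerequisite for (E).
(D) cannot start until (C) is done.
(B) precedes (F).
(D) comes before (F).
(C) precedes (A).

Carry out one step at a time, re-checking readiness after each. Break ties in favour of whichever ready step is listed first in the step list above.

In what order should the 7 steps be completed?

(C) has no prerequisites → (C) first.
(A) and (E) are both available; (A) is listed earlier → (A).
Now (B), (E) and (G) have their prerequisites met. (B) is listed earlier, so (B) next.
Ready: (E) and (G). (E) is listed earlier → (E).
That leaves (G) as the only ready step → (G).
(D) needed (C) and (G), now all done → (D).
(F) needed (A), (B) and (D), now all done → (F).

(C), (A), (B), (E), (G), (D), (F)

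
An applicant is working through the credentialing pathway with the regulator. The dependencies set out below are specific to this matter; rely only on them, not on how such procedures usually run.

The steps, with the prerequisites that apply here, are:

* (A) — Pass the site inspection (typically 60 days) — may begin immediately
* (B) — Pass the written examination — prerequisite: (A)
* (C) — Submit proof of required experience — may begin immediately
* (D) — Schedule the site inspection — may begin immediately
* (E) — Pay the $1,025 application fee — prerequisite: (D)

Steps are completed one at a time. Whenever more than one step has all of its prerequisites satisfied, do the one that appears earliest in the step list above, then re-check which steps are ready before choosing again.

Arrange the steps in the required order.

Nothing is required for (A), (C) and (D). (A) is listed earlier → (A) first.
(B) now also ready, so the ready set is {(B), (C), (D)}; (B) is listed earlier → (B).
Now (C) and (D) have their prerequisites met. (C) is listed earlier, so (C) next.
(D) is the only step now ready → (D).
(E) needed (D), now all done → (E).

(A) → (B) → (C) → (D) → (E)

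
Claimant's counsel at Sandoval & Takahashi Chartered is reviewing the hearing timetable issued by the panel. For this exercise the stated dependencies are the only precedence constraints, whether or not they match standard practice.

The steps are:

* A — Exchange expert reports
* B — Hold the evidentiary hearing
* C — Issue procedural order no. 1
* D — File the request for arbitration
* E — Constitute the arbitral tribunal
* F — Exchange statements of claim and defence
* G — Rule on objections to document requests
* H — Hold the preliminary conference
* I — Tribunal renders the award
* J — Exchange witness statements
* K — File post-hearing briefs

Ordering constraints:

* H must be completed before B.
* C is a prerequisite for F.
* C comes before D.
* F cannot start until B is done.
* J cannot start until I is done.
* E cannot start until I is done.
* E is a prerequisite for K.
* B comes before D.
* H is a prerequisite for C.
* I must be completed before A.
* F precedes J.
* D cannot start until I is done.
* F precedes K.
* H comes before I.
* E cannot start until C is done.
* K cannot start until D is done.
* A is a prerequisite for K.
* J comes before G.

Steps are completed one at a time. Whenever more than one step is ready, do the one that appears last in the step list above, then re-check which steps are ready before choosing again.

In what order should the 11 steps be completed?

H, I, C, E, B, F, J, G, D, A, K

H is the only step with nothing outstanding, so it goes first.
I, C and B are all available; I is listed later → I.
C, B and A are all available; C is listed later → C.
E now also ready, so the ready set is {E, B, A}; E is listed later → E.
B and A are both available; B is listed later → B.
F and D now also ready, so the ready set is {F, D, A}; F is listed later → F.
Ready: J, D and A. J is listed later → J.
G now also ready, so the ready set is {G, D, A}; G is listed later → G.
D and A are both available; D is listed later → D.
A needed I, now all done → A.
K needed F, E, D and A, now all done → K.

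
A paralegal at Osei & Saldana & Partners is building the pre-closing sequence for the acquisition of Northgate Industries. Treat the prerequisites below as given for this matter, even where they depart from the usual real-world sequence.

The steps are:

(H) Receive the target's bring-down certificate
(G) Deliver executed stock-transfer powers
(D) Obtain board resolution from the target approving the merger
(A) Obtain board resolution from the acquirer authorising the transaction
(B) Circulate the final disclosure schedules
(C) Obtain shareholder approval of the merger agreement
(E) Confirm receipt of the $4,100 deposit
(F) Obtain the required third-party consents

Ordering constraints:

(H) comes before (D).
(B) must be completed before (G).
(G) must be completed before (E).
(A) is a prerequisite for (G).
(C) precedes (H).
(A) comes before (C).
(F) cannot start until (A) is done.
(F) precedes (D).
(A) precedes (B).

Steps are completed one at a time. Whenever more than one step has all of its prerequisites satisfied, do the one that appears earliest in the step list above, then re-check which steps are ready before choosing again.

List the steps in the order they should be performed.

(A) (B) (G) (C) (H) (E) (F) (D)

Only (A) has no prerequisites, so it is first.
(B), (C) and (F) are all available; (B) is listed earlier → (B).
(G), (C) and (F) are all available; (G) is listed earlier → (G).
(E) now also ready, so the ready set is {(C), (E), (F)}; (C) is listed earlier → (C).
(H), (E) and (F) are all available; (H) is listed earlier → (H).
(E) and (F) are both available; (E) is listed earlier → (E).
Next only (F) has its prerequisites met → (F).
That leaves (D) as the only ready step → (D).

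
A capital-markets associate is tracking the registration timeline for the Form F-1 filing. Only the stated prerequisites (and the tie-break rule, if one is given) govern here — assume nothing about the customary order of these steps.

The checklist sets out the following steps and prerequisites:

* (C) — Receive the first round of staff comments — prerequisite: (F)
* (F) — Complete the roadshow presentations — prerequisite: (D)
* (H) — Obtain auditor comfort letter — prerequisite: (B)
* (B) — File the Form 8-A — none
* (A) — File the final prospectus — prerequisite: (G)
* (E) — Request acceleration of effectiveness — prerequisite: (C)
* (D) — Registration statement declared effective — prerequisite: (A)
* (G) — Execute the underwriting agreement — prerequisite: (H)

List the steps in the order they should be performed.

(B) → (H) → (G) → (A) → (D) → (F) → (C) → (E)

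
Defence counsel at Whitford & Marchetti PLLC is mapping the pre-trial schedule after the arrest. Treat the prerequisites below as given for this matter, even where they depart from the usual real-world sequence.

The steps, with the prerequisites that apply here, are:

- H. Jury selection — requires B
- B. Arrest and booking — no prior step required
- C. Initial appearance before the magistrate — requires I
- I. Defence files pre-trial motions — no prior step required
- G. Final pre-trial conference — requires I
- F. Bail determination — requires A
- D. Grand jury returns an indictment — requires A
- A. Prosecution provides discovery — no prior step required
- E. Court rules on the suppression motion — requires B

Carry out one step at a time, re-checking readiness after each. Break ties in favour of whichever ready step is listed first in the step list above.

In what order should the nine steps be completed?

Nothing is required for B, I and A. B is listed earlier → B first.
H, I, A and E are all available; H is listed earlier → H.
Now I, A and E have their prerequisites met. I is listed earlier, so I next.
C and G now also ready, so the ready set is {C, G, A, E}; C is listed earlier → C.
G, A and E are all available; G is listed earlier → G.
Now A and E have their prerequisites met. A is listed earlier, so A next.
Ready: F, D and E. F is listed earlier → F.
Now D and E have their prerequisites met. D is listed earlier, so D next.
Next only E has its prerequisites met → E.

B, H, I, C, G, A, F, D, E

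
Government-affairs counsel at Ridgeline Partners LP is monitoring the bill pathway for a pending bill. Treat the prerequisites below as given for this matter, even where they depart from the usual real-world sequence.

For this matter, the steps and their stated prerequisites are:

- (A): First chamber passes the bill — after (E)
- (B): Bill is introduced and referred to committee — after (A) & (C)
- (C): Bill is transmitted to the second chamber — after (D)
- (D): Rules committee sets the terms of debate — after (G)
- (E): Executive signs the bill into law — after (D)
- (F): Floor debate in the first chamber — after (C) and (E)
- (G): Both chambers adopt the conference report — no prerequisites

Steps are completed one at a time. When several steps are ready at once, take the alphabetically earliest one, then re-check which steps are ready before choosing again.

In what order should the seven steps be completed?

(G), (D), (C), (E), (A), (B), (F)

Only (G) has no prerequisites, so it is first.
(D) is the only step now ready → (D).
(C) and (E) are both available; (C) has the earlier label → (C).
(E) is the only step now ready → (E).
Now (A) and (F) have their prerequisites met. (A) has the earlier label, so (A) next.
(B) and (F) are both available; (B) has the earlier label → (B).
(F) needed (C) and (E), now all done → (F).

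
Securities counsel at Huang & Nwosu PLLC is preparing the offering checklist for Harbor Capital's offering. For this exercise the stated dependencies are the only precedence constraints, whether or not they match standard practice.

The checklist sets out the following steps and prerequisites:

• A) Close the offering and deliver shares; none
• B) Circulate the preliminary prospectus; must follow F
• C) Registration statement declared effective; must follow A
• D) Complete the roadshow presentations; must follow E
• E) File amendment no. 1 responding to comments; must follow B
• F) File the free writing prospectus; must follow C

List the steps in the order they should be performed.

A is the only step with nothing outstanding, so it goes first.
C needed A, now all done → C.
That leaves F as the only ready step → F.
That leaves B as the only ready step → B.
Next only E has its prerequisites met → E.
D needed E, now all done → D.

A, C, F, B, E, D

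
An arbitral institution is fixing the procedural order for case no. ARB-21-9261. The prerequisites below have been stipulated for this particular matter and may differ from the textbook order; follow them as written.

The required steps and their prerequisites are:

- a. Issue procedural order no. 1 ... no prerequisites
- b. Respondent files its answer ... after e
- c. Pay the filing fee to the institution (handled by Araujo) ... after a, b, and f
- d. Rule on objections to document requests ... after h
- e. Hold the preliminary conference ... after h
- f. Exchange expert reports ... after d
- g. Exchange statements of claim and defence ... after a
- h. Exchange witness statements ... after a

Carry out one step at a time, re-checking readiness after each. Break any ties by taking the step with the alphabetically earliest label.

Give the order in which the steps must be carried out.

a, g, h, d, e, b, f, c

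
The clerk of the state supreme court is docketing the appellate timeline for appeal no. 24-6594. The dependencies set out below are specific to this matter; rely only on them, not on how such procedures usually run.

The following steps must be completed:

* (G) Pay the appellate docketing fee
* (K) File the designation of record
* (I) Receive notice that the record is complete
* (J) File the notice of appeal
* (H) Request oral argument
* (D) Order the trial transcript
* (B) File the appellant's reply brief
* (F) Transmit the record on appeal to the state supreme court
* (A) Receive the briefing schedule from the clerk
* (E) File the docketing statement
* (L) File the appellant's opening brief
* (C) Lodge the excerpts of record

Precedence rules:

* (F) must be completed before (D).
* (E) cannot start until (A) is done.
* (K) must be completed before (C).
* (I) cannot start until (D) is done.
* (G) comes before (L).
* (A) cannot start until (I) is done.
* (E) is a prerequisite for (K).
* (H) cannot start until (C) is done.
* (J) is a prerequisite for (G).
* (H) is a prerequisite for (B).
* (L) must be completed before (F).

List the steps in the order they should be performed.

Only (J) has no prerequisites, so it is first.
(G) needed (J), now all done → (G).
(L) needed (G), now all done → (L).
(F) is the only step now ready → (F).
That leaves (D) as the only ready step → (D).
(I) needed (D), now all done → (I).
(A) is the only step now ready → (A).
(E) is the only step now ready → (E).
(K) needed (E), now all done → (K).
Next only (C) has its prerequisites met → (C).
Next only (H) has its prerequisites met → (H).
That leaves (B) as the only ready step → (B).

(J) (G) (L) (F) (D) (I) (A) (E) (K) (C) (H) (B)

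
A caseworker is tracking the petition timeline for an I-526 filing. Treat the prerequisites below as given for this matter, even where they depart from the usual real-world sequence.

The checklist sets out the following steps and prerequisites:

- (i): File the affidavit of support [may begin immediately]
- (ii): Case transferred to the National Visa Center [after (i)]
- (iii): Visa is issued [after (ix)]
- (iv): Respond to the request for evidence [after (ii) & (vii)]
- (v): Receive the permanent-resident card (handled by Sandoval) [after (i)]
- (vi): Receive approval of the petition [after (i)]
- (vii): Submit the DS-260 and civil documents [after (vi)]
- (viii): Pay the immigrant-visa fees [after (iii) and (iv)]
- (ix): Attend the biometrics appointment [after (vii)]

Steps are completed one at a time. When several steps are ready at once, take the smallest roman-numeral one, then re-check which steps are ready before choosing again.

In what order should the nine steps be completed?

(i) → (ii) → (v) → (vi) → (vii) → (iv) → (ix) → (iii) → (viii)

(i) has no prerequisites → (i) first.
Now (ii), (v) and (vi) have their prerequisites met. (ii) has the earlier label, so (ii) next.
Now (v) and (vi) have their prerequisites met. (v) has the earlier label, so (v) next.
(vi) needed (i), now all done → (vi).
That leaves (vii) as the only ready step → (vii).
Now (iv) and (ix) have their prerequisites met. (iv) has the earlier label, so (iv) next.
Next only (ix) has its prerequisites met → (ix).
Next only (iii) has its prerequisites met → (iii).
That leaves (viii) as the only ready step → (viii).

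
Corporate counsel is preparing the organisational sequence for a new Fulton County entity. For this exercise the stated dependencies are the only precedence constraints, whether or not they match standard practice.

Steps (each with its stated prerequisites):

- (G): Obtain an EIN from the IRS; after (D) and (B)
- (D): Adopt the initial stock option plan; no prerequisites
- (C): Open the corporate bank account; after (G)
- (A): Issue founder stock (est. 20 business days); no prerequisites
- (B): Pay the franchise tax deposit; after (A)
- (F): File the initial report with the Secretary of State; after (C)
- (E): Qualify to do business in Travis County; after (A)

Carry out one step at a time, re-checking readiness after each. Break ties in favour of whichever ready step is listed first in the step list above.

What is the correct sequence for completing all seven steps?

(D) → (A) → (B) → (G) → (C) → (F) → (E)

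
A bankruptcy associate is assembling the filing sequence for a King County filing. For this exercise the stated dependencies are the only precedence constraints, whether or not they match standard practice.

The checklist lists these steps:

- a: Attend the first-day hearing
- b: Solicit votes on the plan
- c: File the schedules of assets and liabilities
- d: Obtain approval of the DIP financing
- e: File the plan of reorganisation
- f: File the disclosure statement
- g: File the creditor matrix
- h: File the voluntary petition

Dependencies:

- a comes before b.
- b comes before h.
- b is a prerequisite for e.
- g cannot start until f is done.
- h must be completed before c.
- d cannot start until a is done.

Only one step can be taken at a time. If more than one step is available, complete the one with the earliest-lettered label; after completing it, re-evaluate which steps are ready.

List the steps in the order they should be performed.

Nothing is required for a and f. a has the earlier label → a first.
b and d now also ready, so the ready set is {b, d, f}; b has the earlier label → b.
e and h now also ready, so the ready set is {d, e, f, h}; d has the earlier label → d.
Now e, f and h have their prerequisites met. e has the earlier label, so e next.
Now f and h have their prerequisites met. f has the earlier label, so f next.
g now also ready, so the ready set is {g, h}; g has the earlier label → g.
That leaves h as the only ready step → h.
That leaves c as the only ready step → c.

a, b, d, e, f, g, h, c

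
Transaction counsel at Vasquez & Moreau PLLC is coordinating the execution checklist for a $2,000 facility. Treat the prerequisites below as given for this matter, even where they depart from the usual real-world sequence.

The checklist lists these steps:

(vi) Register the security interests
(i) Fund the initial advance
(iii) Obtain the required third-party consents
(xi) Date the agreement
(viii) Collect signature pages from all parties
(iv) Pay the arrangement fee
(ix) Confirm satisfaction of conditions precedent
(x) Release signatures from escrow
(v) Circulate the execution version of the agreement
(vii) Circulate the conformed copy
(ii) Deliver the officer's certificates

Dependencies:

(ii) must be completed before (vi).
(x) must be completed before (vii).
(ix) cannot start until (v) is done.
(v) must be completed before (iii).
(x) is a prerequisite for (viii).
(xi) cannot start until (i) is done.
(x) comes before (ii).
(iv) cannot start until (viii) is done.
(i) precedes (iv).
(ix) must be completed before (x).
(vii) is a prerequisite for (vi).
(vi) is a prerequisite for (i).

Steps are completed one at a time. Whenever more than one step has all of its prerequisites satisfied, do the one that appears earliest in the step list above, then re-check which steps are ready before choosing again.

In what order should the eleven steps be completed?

(v), (iii), (ix), (x), (viii), (vii), (ii), (vi), (i), (xi), (iv)

Only (v) has no prerequisites, so it is first.
Now (iii) and (ix) have their prerequisites met. (iii) is listed earlier, so (iii) next.
Next only (ix) has its prerequisites met → (ix).
That leaves (x) as the only ready step → (x).
(viii), (vii) and (ii) are all available; (viii) is listed earlier → (viii).
(vii) and (ii) are both available; (vii) is listed earlier → (vii).
(ii) needed (x), now all done → (ii).
(vi) is the only step now ready → (vi).
That leaves (i) as the only ready step → (i).
Ready: (xi) and (iv). (xi) is listed earlier → (xi).
That leaves (iv) as the only ready step → (iv).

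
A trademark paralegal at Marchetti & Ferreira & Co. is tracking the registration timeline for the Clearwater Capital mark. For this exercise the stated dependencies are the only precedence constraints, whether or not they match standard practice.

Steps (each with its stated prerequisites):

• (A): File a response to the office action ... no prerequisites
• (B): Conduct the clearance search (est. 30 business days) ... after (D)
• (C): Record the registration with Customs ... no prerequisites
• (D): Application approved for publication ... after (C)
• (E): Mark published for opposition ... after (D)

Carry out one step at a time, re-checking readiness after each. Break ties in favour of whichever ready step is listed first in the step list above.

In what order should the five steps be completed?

(A) and (C) have no prerequisites; (A) is listed earlier, so (A) is first.
Next only (C) has its prerequisites met → (C).
(D) needed (C), now all done → (D).
(B) and (E) are both available; (B) is listed earlier → (B).
Next only (E) has its prerequisites met → (E).

(A), (C), (D), (B), (E)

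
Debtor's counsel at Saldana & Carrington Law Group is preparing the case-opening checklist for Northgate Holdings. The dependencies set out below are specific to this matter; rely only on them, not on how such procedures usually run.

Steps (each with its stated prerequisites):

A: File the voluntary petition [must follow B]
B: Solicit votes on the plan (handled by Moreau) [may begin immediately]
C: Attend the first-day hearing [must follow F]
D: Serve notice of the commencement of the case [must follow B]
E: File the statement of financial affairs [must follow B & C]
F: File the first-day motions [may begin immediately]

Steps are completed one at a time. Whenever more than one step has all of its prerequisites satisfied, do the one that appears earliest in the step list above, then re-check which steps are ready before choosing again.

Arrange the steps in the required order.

B A D F C E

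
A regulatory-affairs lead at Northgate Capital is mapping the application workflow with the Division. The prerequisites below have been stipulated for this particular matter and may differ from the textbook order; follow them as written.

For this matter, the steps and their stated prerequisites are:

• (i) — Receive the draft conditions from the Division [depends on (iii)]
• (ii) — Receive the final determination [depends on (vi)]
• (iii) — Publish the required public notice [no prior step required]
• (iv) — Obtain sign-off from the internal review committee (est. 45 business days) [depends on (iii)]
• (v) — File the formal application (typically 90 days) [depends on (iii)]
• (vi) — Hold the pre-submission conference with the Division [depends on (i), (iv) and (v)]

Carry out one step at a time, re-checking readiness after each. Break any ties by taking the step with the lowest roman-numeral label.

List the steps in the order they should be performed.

(iii) (i) (iv) (v) (vi) (ii)

(iii) has no prerequisites → (iii) first.
Ready: (i), (iv) and (v). (i) has the earlier label → (i).
(iv) and (v) are both available; (iv) has the earlier label → (iv).
(v) needed (iii), now all done → (v).
That leaves (vi) as the only ready step → (vi).
(ii) is the only step now ready → (ii).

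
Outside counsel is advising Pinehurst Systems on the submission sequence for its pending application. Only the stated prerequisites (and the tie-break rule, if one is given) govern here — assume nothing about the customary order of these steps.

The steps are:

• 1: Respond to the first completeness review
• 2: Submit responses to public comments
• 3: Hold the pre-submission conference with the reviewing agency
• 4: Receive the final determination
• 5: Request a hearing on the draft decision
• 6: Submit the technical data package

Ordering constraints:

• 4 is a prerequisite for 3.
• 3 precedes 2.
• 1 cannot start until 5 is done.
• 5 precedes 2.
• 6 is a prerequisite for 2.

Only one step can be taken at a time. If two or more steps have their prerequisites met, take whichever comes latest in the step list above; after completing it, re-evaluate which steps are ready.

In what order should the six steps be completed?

6, 5, 4, 3, 2, 1

6, 5 and 4 have no prerequisites; 6 is listed later, so 6 is first.
Now 5 and 4 have their prerequisites met. 5 is listed later, so 5 next.
Now 4 and 1 have their prerequisites met. 4 is listed later, so 4 next.
3 now also ready, so the ready set is {3, 1}; 3 is listed later → 3.
2 now also ready, so the ready set is {2, 1}; 2 is listed later → 2.
1 is the only step now ready → 1.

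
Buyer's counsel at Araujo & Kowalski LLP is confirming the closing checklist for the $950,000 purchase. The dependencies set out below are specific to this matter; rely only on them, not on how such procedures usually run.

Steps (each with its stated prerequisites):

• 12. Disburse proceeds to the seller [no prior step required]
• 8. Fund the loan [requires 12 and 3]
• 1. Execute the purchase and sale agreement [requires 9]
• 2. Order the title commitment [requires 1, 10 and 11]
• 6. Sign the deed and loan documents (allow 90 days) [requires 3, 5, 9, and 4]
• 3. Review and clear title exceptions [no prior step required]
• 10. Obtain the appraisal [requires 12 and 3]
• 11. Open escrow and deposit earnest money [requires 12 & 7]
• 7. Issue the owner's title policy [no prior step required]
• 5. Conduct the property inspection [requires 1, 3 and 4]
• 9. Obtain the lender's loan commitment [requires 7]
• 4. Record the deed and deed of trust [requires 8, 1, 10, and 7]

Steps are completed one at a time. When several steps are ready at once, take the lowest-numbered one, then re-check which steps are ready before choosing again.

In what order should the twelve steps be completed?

3, 7 and 12 have no prerequisites; 3 has the earlier label, so 3 is first.
Ready: 7 and 12. 7 has the earlier label → 7.
Now 9 and 12 have their prerequisites met. 9 has the earlier label, so 9 next.
1 now also ready, so the ready set is {1, 12}; 1 has the earlier label → 1.
That leaves 12 as the only ready step → 12.
Ready: 8, 10 and 11. 8 has the earlier label → 8.
Ready: 10 and 11. 10 has the earlier label → 10.
4 and 11 are both available; 4 has the earlier label → 4.
5 now also ready, so the ready set is {5, 11}; 5 has the earlier label → 5.
6 now also ready, so the ready set is {6, 11}; 6 has the earlier label → 6.
11 needed 7 and 12, now all done → 11.
2 is the only step now ready → 2.

3 → 7 → 9 → 1 → 12 → 8 → 10 → 4 → 5 → 6 → 11 → 2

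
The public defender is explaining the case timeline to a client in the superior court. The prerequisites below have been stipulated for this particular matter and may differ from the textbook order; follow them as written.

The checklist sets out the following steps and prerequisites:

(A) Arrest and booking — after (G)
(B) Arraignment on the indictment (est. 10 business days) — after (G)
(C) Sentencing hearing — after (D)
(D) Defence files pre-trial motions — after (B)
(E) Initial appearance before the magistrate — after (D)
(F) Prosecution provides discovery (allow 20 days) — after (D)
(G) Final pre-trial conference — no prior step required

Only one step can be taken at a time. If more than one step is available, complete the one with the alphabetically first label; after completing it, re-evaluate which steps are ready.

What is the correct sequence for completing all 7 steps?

(G) (A) (B) (D) (C) (E) (F)

(G) has no prerequisites → (G) first.
(A) and (B) are both available; (A) has the earlier label → (A).
(B) needed (G), now all done → (B).
That leaves (D) as the only ready step → (D).
Now (C), (E) and (F) have their prerequisites met. (C) has the earlier label, so (C) next.
Now (E) and (F) have their prerequisites met. (E) has the earlier label, so (E) next.
Next only (F) has its prerequisites met → (F).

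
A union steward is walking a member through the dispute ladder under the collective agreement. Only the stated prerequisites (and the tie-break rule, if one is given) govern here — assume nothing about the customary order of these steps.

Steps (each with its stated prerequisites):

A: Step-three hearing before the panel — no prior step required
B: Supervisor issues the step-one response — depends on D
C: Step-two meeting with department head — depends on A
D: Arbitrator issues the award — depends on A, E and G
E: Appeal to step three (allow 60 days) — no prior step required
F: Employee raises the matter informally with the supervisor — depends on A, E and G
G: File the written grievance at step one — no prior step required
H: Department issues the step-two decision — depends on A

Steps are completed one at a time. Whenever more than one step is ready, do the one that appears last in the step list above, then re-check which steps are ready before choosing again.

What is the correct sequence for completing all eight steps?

Nothing is required for G, E and A. G is listed later → G first.
Now E and A have their prerequisites met. E is listed later, so E next.
Next only A has its prerequisites met → A.
Now H, F, D and C have their prerequisites met. H is listed later, so H next.
Ready: F, D and C. F is listed later → F.
D and C are both available; D is listed later → D.
B now also ready, so the ready set is {C, B}; C is listed later → C.
B is the only step now ready → B.

G, E, A, H, F, D, C, B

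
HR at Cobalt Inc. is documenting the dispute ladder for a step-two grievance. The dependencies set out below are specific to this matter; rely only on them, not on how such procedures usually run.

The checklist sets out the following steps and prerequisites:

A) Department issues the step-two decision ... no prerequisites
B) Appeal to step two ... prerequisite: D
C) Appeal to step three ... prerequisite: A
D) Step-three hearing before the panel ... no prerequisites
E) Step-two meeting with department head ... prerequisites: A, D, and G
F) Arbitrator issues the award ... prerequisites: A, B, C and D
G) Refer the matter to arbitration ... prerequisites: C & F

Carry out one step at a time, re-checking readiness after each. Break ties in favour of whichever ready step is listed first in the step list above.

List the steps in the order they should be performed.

A → C → D → B → F → G → E

A and D have no prerequisites; A is listed earlier, so A is first.
Ready: C and D. C is listed earlier → C.
That leaves D as the only ready step → D.
B needed D, now all done → B.
F needed A, B, C and D, now all done → F.
G needed C and F, now all done → G.
Next only E has its prerequisites met → E.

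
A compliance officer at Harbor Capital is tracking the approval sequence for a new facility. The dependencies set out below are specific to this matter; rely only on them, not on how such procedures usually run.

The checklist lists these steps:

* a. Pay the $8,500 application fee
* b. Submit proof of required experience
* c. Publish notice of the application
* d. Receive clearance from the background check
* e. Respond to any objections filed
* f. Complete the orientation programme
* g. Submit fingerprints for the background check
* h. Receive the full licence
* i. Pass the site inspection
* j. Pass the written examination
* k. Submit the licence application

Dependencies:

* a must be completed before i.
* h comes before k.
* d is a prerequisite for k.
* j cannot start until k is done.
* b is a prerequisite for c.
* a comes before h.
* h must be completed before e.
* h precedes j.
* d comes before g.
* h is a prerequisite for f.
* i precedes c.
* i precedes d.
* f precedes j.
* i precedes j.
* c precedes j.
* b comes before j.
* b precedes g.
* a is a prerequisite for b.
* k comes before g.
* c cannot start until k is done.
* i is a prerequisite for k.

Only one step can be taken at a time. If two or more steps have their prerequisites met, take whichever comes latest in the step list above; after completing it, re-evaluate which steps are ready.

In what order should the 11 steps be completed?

a, i, h, f, e, d, k, b, g, c, j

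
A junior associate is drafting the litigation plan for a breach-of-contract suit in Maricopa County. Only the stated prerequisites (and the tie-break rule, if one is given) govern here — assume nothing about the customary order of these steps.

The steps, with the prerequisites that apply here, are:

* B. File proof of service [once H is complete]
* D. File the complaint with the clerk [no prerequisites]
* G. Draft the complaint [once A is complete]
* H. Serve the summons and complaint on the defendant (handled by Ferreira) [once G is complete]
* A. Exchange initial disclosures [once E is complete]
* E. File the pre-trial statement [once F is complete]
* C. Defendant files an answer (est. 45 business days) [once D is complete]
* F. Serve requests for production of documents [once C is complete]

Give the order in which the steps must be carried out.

D C F E A G H B

Only D has no prerequisites, so it is first.
C needed D, now all done → C.
That leaves F as the only ready step → F.
That leaves E as the only ready step → E.
A needed E, now all done → A.
Next only G has its prerequisites met → G.
Next only H has its prerequisites met → H.
That leaves B as the only ready step → B.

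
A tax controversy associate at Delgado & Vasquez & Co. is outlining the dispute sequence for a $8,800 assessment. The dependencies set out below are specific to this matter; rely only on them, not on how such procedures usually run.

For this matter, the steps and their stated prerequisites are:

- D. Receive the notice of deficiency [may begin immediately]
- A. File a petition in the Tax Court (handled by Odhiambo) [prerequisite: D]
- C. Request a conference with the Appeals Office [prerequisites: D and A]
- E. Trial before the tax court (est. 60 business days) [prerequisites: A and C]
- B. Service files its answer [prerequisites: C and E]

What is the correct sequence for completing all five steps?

D is the only step with nothing outstanding, so it goes first.
A needed D, now all done → A.
C needed D and A, now all done → C.
E needed A and C, now all done → E.
B needed C and E, now all done → B.

D A C E B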